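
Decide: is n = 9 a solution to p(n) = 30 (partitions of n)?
Pentagonal recurrence p(n) = p(n−1) + p(n−2) − p(n−5) − p(n−7) + …: p(9) = p(8) + p(7) − p(4) − p(2) = 22 + 15 − 5 − 2 = 30, which equals 30.

Answer: Yes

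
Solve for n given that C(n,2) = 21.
C(n,2) = n(n−1)/2! is increasing in n, and n(n−1) = 2!·21 = 42 ≈ (n−0.5)^2 gives n ≈ 7.0. Check: C(5,2) = 10, C(6,2) = 15, C(7,2) = 21 ✓. So n = 7.

Answer: 7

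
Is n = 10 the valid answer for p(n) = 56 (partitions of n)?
No

Solution: Pentagonal recurrence p(n) = p(n−1) + p(n−2) − p(n−5) − p(n−7) + …: p(10) = p(9) + p(8) − p(5) − p(3) = 30 + 22 − 7 − 3 = 42, which does not equal 56.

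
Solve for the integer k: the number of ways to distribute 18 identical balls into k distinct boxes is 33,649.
6
Stars and bars: the count is C(18+k−1, k−1), increasing in k. k=4: C(21,3) = 1,330, k=5: C(22,4) = 7,315, k=6: C(23,5) = 33,649 ✓. So k = 6.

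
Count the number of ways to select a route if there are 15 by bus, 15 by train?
30

Working:
By the addition principle: 15 + 15 = 30.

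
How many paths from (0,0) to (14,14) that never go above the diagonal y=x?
2,674,440

Explanation: Counted by the Catalan number C_14: C_14 = C(28,14)/(14+1) = 40,116,600/15 = 2,674,440.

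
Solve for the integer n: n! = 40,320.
8
n! is strictly increasing. 6! = 720, 7! = 5,040, 8! = 40,320 ✓. So n = 8.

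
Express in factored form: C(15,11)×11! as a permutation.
C(15,11)×11! = [15!/(11!(4)!)]×11! = 15!/(4)! = P(15,11) = 54,486,432,000.
Final answer: P(15,11)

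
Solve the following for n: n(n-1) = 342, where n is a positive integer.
19

Working:
n² − n − 342 = 0, so n = (1 ± √(1 + 4·342))/2 = (1 ± √1,369)/2 = (1 ± 37)/2, i.e. n = 19 or n = -18. Taking the positive root, n = 19 (check: 19×18 = 342).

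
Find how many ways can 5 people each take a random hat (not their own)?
44

Reasoning: Using D(n) = (n-1)[D(n-1) + D(n-2)]:
D(5) = (5-1) × [D(4) + D(3)]
      = 4 × [9 + 2]
      = 4 × 11
      = 44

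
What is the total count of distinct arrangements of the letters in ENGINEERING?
Word has 11 letters (E=3, N=3, G=2, I=2, R=1). Arrangements: 11!/Π(k!) = 277,200.
Final answer: 277,200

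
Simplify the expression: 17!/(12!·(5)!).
6,188

Solution: This is C(17,12) = 6,188.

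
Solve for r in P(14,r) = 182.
P(14,r) = 14·13·…·(14−r+1), a product of r factors. Multiplying down from 14: 14 = 14; 14·13 = 182 ✓ (2 factors). So r = 2.

Answer: 2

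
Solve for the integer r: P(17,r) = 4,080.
3

P(17,r) = 17·16·…·(17−r+1), a product of r factors. Multiplying down from 17: 17 = 17; 17·16 = 272; 17·16·15 = 4,080 ✓ (3 factors). So r = 3.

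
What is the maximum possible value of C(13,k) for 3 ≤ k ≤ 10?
C(13,k) is maximised at the centre of the row: C(13,6) = 1,716.

Answer: 1,716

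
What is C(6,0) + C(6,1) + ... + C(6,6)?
64

Working:
Sum of binomial coefficients = 2^6 = 64.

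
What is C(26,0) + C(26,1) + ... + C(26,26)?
67,108,864

Working:
Sum of binomial coefficients = 2^26 = 67,108,864.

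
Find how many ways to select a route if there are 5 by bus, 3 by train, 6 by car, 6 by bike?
By the addition principle: 5 + 3 + 6 + 6 = 20.

Answer: 20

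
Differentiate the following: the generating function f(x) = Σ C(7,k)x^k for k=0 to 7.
Σ k·C(7,k)x^(k-1) for k=1 to 7

Reasoning: Term-by-term differentiation gives Σ k·C(7,k)x^{k-1} for k=1 to 7.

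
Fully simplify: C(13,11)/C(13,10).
C(n,k+1)/C(n,k) = (n−k)/(k+1). Here (13−10)/(10+1) = 3/11 = 3/11.
Final answer: 3/11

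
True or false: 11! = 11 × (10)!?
By definition n! = n × (n-1)!, so 11! = 11 × 10!.

Answer: True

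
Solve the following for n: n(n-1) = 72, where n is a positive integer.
n² − n − 72 = 0, so n = (1 ± √(1 + 4·72))/2 = (1 ± √289)/2 = (1 ± 17)/2, i.e. n = 9 or n = -8. Taking the positive root, n = 9 (check: 9×8 = 72).
Final answer: 9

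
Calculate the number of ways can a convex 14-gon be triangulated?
208,012

Solution: Using the Catalan number formula: C_n = C(2n, n) / (n+1)
C_12 = C(24, 12) / (12+1)
     = 2704156 / 13
     = 208,012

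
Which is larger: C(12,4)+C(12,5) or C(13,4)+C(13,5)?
First=1,287, Second=2,002.

Answer: C(13,4)+C(13,5)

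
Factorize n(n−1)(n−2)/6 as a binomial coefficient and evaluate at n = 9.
n(n−1)(n−2)/6 = n!/(3!(n−3)!) = C(n,3). At n = 9: C(9,3) = 84.

Answer: C(n,3); C(9,3) = 84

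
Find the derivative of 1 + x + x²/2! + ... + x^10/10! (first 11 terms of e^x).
Differentiating term by term gives the first 10 terms of e^x.

Answer: 1 + x + x²/2! + ... + x^9/9!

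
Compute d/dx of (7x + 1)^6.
42(7x + 1)^5

Chain rule: 6(7x+1)^{5} × 7 = 42(7x+1)^{5}.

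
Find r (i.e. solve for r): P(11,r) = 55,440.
5

Explanation: P(11,r) = 11·10·…·(11−r+1), a product of r factors. Multiplying down from 11: 11 = 11; 11·10 = 110; 11·10·9 = 990; 11·10·9·8 = 7,920; 11·10·9·8·7 = 55,440 ✓ (5 factors). So r = 5.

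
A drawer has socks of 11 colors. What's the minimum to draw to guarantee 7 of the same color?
67
Worst case: 6 of each = 66. One more: 67.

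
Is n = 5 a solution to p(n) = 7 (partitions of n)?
Pentagonal recurrence p(n) = p(n−1) + p(n−2) − p(n−5) − p(n−7) + …: p(5) = p(4) + p(3) − p(0) = 5 + 3 − 1 = 7, which equals 7.

Answer: Yes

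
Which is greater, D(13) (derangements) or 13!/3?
D(13)

Reasoning: D(13) = (13-1)·[D(12) + D(11)] = 12·[176,214,841 + 14,684,570] = 2,290,792,932; 13!/3 = 6,227,020,800/3 = 2,075,673,600.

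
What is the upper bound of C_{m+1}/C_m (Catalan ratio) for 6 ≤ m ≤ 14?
C_{m+1}/C_m = 2(2m+1)/(m+2), which increases with m. Maximum at m = 14: 2·29/16 = 29/8.

Answer: 29/8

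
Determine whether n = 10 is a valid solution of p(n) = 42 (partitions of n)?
Pentagonal recurrence p(n) = p(n−1) + p(n−2) − p(n−5) − p(n−7) + …: p(10) = p(9) + p(8) − p(5) − p(3) = 30 + 22 − 7 − 3 = 42, which equals 42.
Final answer: Yes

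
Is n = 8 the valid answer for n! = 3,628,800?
8! = 8·7! = 8·5,040 = 40,320, which does not equal 3,628,800.
Final answer: No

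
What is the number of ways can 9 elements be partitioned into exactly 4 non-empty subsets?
7,770

Working:
This equals S(9,4), the Stirling number of the 2nd kind.
Using the Stirling recurrence: S(n,k) = k·S(n-1,k) + S(n-1,k-1)
S(9,4) = 4·S(8,4) + S(8,3)
         = 4·1701 + 966
         = 6804 + 966
         = 7,770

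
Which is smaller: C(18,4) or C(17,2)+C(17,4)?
C(17,2)+C(17,4)

C(18,4)=3,060; C(17,2)+C(17,4)=136+2,380=2,516.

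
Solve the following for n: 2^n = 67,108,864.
67,108,864 = 1,024 × 1,024 × 64 = 2^10 × 2^10 × 2^6 = 2^26, so n = 26.

Answer: 26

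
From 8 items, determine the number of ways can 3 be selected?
56

C(8,3) = 8! / (3! × (8-3)!)
         = 8! / (3! × 5!)
         = 56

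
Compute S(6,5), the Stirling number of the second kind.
15

Solution: Using the Stirling recurrence: S(n,k) = k·S(n-1,k) + S(n-1,k-1)
S(6,5) = 5·S(5,5) + S(5,4)
         = 5·1 + 10
         = 5 + 10
         = 15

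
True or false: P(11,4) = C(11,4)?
False
P(11,4) = 7,920 but C(11,4) = 330; they differ by a factor of 4! = 24, so the statement does not hold.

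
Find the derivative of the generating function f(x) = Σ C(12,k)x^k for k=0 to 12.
Term-by-term differentiation gives Σ k·C(12,k)x^{k-1} for k=1 to 12.

Answer: Σ k·C(12,k)x^(k-1) for k=1 to 12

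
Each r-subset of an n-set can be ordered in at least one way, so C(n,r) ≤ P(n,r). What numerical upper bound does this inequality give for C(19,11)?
3,016,991,577,600
P(19,11) = 19·18·17·16·15·14·13·12·11·10·9 = 3,016,991,577,600, so C(19,11) ≤ 3,016,991,577,600. (The bound is loose by a factor of 11! = 39,916,800: C(19,11) = 3,016,991,577,600/39,916,800 = 75,582.)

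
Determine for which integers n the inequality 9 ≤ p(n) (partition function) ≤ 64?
6, 7, 8, 9, 10, 11

Reasoning: Tabulating p(n) via p(n) = p(n−1) + p(n−2) − p(n−5) − p(n−7) + …: p(5)=7; p(6)=11; p(7)=15; p(8)=22; p(9)=30; p(10)=42; p(11)=56; p(12)=77. So valid n = 6, 7, 8, 9, 10, 11.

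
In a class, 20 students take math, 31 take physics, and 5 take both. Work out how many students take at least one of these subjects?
|A∪B| = |A|+|B|-|A∩B| = 20+31-5 = 46.
Final answer: 46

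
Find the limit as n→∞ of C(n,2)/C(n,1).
∞

Reasoning: C(n,2)/C(n,1) = (n-1)/2 → ∞ as n → ∞.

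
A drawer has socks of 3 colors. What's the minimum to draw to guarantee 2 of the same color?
4

Reasoning: Worst case: 1 of each = 3. One more: 4.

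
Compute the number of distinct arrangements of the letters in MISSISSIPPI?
34,650
Word has 11 letters (M=1, I=4, S=4, P=2). Arrangements: 11!/Π(k!) = 34,650.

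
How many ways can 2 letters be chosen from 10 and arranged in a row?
90

Working:
P(10,2) = 10!/(10-2)! = 90.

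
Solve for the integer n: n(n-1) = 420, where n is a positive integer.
n² − n − 420 = 0, so n = (1 ± √(1 + 4·420))/2 = (1 ± √1,681)/2 = (1 ± 41)/2, i.e. n = 21 or n = -20. Taking the positive root, n = 21 (check: 21×20 = 420).

Answer: 21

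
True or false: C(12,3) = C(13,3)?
False

Reasoning: LHS = C(12,3) = 220; RHS = C(13,3) = 286. 220 ≠ 286, so the statement does not hold.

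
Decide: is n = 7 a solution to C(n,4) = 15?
No
C(7,4) = 7·6·5·4/4! = 840/24 = 35, which does not equal 15.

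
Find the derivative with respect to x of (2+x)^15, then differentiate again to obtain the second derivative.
210(2+x)^13
First derivative: 15(2+x)^{14}. Second derivative: 15·14·(2+x)^{13} = 210(2+x)^{13}.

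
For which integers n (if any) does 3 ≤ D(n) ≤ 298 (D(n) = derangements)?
4, 5, 6

Explanation: Using D(n) = (n−1)[D(n−1) + D(n−2)] with D(1)=0, D(2)=1: D(3)=2; D(4)=9; D(5)=44; D(6)=265; D(7)=1,854. So valid n = 4, 5, 6.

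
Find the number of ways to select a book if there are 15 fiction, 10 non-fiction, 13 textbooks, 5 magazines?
43
By the addition principle: 15 + 10 + 13 + 5 = 43.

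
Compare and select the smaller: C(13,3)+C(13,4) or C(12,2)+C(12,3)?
First=1,001, Second=286.
Final answer: C(12,2)+C(12,3)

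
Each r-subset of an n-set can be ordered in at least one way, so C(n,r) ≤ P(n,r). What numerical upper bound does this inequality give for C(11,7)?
P(11,7) = 11·10·9·8·7·6·5 = 1,663,200, so C(11,7) ≤ 1,663,200. (The bound is loose by a factor of 7! = 5,040: C(11,7) = 1,663,200/5,040 = 330.)

Answer: 1,663,200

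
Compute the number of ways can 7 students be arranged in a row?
5,040

Arrangements of 7 distinct objects: 7! = 5,040.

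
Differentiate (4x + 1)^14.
56(4x + 1)^13

Explanation: Chain rule: 14(4x+1)^{13} × 4 = 56(4x+1)^{13}.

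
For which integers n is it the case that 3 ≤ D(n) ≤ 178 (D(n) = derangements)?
Using D(n) = (n−1)[D(n−1) + D(n−2)] with D(1)=0, D(2)=1: D(3)=2; D(4)=9; D(5)=44; D(6)=265. So valid n = 4, 5.
Final answer: 4, 5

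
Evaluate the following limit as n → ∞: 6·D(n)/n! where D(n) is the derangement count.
6/e
D(n)/n! → 1/e, so 6·D(n)/n! → 6/e.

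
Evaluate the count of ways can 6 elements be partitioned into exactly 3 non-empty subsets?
This equals S(6,3), the Stirling number of the 2nd kind.
Using the Stirling recurrence: S(n,k) = k·S(n-1,k) + S(n-1,k-1)
S(6,3) = 3·S(5,3) + S(5,2)
         = 3·25 + 15
         = 75 + 15
         = 90
Final answer: 90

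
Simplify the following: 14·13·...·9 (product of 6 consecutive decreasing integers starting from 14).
2,162,160

This is P(14,6) = 14!/(8)! = 2,162,160.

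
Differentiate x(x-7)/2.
(2x - 7)/2

Solution: d/dx[(x-0)(x-7)] = (x-7) + (x-0) = 2x - 7. Dividing by 2 gives (2x - 7)/2.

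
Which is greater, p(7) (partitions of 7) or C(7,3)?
Pentagonal recurrence p(n) = p(n−1) + p(n−2) − p(n−5) − p(n−7) + …: p(7) = p(6) + p(5) − p(2) − p(0) = 11 + 7 − 2 − 1 = 15; C(7,3) = 35.

Answer: C(7,3)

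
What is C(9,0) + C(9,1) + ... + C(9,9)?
Sum of binomial coefficients = 2^9 = 512.
Final answer: 512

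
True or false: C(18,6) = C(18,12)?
True

Solution: C(18,6) = C(18,18-6) by the symmetry property; both equal 18,564.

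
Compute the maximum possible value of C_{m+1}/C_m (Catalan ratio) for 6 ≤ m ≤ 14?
29/8

C_{m+1}/C_m = 2(2m+1)/(m+2), which increases with m. Maximum at m = 14: 2·29/16 = 29/8.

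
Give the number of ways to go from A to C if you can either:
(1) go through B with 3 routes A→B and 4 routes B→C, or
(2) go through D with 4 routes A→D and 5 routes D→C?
32

Route via B: 3×4=12. Route via D: 4×5=20. Total: 32.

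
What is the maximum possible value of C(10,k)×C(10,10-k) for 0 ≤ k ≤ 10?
63,504

Working:
C(10,k)·C(10,10-k) = C(10,k)², maximised at the centre k = 5: C(10,5)² = 63,504.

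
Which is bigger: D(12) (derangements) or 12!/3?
D(12)
D(12) = (12-1)·[D(11) + D(10)] = 11·[14,684,570 + 1,334,961] = 176,214,841; 12!/3 = 479,001,600/3 = 159,667,200.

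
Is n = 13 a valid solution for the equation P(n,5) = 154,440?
Yes

P(13,5) = 13·12·11·10·9 = 154,440, which equals 154,440.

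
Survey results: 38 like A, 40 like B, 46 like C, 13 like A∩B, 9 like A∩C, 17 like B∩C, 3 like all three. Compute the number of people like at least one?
|A∪B∪C| = 38+40+46-13-9-17+3 = 88.

Answer: 88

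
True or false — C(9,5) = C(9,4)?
True

Reasoning: Symmetry C(n,k) = C(n,n-k): C(9,5) = 126 and C(9,4) = 126. Both sides agree, so the statement holds.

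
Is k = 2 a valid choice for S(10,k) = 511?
Yes

Explanation: S(10,2) = 2·S(9,2) + S(9,1) = 2·255 + 1 = 511, which equals 511.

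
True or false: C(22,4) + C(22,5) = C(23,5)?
True

Reasoning: Pascal's identity C(n,k) + C(n,k+1) = C(n+1,k+1): 7,315 + 26,334 = 33,649 = C(23,5).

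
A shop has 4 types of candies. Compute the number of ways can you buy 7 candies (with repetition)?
120

Explanation: Stars and bars: C(7+4-1, 7) = C(10, 7) = 120.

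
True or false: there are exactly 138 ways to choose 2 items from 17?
C(17,2) = 136 ≠ 138.

Answer: False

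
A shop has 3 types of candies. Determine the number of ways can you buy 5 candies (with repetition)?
Stars and bars: C(5+3-1, 5) = C(7, 5) = 21.
Final answer: 21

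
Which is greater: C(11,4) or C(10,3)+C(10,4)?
Equal

Solution: By Pascal's identity: C(11,4) = C(10,3)+C(10,4) = 330. Equal.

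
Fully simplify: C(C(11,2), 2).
1,485

Reasoning: C(11,2) = 55, then C(55, 2) = 1,485.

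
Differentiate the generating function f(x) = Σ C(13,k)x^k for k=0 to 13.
Σ k·C(13,k)x^(k-1) for k=1 to 13

Reasoning: Term-by-term differentiation gives Σ k·C(13,k)x^{k-1} for k=1 to 13.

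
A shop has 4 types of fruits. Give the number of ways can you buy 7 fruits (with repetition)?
120

Explanation: Stars and bars: C(7+4-1, 7) = C(10, 7) = 120.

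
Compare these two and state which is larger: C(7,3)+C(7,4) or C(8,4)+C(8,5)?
C(8,4)+C(8,5)

Explanation: First=70, Second=126.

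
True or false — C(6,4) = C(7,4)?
False

Explanation: LHS = C(6,4) = 15; RHS = C(7,4) = 35. 15 ≠ 35, so the statement does not hold.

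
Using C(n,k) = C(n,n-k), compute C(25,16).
2,042,975

Solution: C(25,16) = C(25,9) = 2,042,975.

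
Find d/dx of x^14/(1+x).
(14x^13(1+x) - x^14)/(1+x)²

Reasoning: Quotient rule: [14x^{13}(1+x) - x^14]/(1+x)².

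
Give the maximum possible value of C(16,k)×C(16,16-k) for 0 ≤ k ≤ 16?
165,636,900

Working:
C(16,k)·C(16,16-k) = C(16,k)², maximised at the centre k = 8: C(16,8)² = 165,636,900.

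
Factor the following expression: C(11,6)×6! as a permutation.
P(11,6)

Solution: C(11,6)×6! = [11!/(6!(5)!)]×6! = 11!/(5)! = P(11,6) = 332,640.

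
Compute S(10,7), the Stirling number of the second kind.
5,880

Reasoning: Using the Stirling recurrence: S(n,k) = k·S(n-1,k) + S(n-1,k-1)
S(10,7) = 7·S(9,7) + S(9,6)
         = 7·462 + 2646
         = 3234 + 2646
         = 5,880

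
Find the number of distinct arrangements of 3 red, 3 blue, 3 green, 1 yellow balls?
Multinomial: 10!/(3! × 3! × 3! × 1!) = 16,800.
Final answer: 16,800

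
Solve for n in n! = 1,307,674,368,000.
15

Reasoning: n! is strictly increasing. 13! = 6,227,020,800, 14! = 87,178,291,200, 15! = 1,307,674,368,000 ✓. So n = 15.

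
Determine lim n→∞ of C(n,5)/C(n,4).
∞

Explanation: C(n,5)/C(n,4) = (n-4)/5 → ∞ as n → ∞.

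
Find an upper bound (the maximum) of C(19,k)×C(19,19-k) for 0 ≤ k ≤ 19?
8,533,694,884

Solution: C(19,k)·C(19,19-k) = C(19,k)², maximised at the centre k = 9: C(19,9)² = 8,533,694,884.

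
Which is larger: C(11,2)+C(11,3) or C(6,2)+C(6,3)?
C(11,2)+C(11,3)

Explanation: First=220, Second=35.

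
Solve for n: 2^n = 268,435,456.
28

Working:
268,435,456 = 1,024 × 1,024 × 256 = 2^10 × 2^10 × 2^8 = 2^28, so n = 28.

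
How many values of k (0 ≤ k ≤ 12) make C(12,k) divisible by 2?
Checking C(12,k) mod 2 for k = 0..12: divisible at k = 1, 2, 3, 5, 6, 7, 9, 10, 11. That's 9 values.

Answer: 9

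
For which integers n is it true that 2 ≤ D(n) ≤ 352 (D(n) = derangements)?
3, 4, 5, 6

Explanation: Using D(n) = (n−1)[D(n−1) + D(n−2)] with D(1)=0, D(2)=1: D(2)=1; D(3)=2; D(4)=9; D(5)=44; D(6)=265; D(7)=1,854. So valid n = 3, 4, 5, 6.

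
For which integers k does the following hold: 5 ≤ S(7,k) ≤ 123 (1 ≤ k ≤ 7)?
2, 6
S(7,1)=1; S(7,2)=63; S(7,3)=301; S(7,4)=350; S(7,5)=140; S(7,6)=21; S(7,7)=1. So valid k = 2, 6.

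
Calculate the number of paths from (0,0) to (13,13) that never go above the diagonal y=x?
742,900

Reasoning: Counted by the Catalan number C_13: C_13 = C(26,13)/(13+1) = 10,400,600/14 = 742,900.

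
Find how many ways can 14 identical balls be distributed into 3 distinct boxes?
120

C(14+3-1, 3-1) = C(16, 2) = 120.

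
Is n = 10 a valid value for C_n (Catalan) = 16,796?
Yes

Working:
C_10 = C(20,10)/(10+1) = 184,756/11 = 16,796, which equals 16,796.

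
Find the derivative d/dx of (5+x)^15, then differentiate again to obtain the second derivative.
210(5+x)^13

Reasoning: First derivative: 15(5+x)^{14}. Second derivative: 15·14·(5+x)^{13} = 210(5+x)^{13}.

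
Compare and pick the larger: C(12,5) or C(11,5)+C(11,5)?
C(11,5)+C(11,5)
C(12,5)=792; C(11,5)+C(11,5)=462+462=924.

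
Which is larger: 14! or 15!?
14!=87,178,291,200, 15!=1,307,674,368,000. 15! > 14!.

Answer: 15!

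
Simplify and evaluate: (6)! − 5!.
600

Solution: (6)! − 5! = (6)·5! − 5! = (6−1)·5! = 5·5! = 600.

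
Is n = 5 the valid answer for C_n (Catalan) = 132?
No

Solution: C_5 = C(10,5)/(5+1) = 252/6 = 42, which does not equal 132.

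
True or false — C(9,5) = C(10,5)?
False

Reasoning: LHS = C(9,5) = 126; RHS = C(10,5) = 252. 126 ≠ 252, so the statement does not hold.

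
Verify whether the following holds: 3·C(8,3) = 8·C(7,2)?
True

Working:
Absorption identity k·C(n,k) = n·C(n-1,k-1). LHS = 3·56 = 168; RHS = 8·21 = 168.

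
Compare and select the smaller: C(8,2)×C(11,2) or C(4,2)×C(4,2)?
C(4,2)×C(4,2)

Explanation: C(8,2)×C(11,2)=1,540, C(4,2)×C(4,2)=36.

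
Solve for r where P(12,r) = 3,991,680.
7

Working:
P(12,r) = 12·11·…·(12−r+1), a product of r factors. Multiplying down from 12: 12 = 12; 12·11 = 132; 12·11·10 = 1,320; 12·11·10·9 = 11,880; 12·11·10·9·8 = 95,040; 12·11·10·9·8·7 = 665,280; 12·11·10·9·8·7·6 = 3,991,680 ✓ (7 factors). So r = 7.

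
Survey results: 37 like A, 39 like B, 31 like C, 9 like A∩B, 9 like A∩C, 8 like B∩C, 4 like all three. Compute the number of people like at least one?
85

|A∪B∪C| = 37+39+31-9-9-8+4 = 85.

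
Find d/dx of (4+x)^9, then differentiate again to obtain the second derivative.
72(4+x)^7
First derivative: 9(4+x)^{8}. Second derivative: 9·8·(4+x)^{7} = 72(4+x)^{7}.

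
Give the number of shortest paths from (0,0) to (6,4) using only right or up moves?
Choose 6 rights from 10 moves: C(10,6) = 210.
Final answer: 210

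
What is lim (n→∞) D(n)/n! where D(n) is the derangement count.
D(n)/n! → 1/e ≈ 0.3679 as n → ∞.
Final answer: 1/e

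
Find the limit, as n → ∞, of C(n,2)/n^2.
1/2

Reasoning: C(n,2) ≈ n^2/2! for large n. Limit = 1/2! = 1/2.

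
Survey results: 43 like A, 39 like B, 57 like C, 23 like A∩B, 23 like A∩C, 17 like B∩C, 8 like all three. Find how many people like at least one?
84

|A∪B∪C| = 43+39+57-23-23-17+8 = 84.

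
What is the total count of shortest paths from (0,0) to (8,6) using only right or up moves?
Choose 8 rights from 14 moves: C(14,8) = 3,003.
Final answer: 3,003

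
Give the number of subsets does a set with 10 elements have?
Each element can be included or excluded: 2^10 = 1,024.
Final answer: 1,024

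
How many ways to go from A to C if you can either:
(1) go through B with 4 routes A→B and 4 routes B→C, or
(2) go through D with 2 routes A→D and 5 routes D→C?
26

Route via B: 4×4=16. Route via D: 2×5=10. Total: 26.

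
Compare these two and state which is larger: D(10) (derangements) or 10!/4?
D(10) = (10-1)·[D(9) + D(8)] = 9·[133,496 + 14,833] = 1,334,961; 10!/4 = 3,628,800/4 = 907,200.
Final answer: D(10)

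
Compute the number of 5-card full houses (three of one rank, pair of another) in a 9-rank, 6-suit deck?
21,600

Solution: Triple rank: 9. Triple suits: C(6,3)=20. Pair rank: 8. Pair suits: C(6,2)=15. Total: 21,600.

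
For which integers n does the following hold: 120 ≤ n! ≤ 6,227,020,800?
5, 6, 7, 8, 9, 10, 11, 12, 13

n! is strictly increasing; 5! = 120 and 13! = 6,227,020,800, so valid n = 5, 6, 7, 8, 9, 10, 11, 12, 13.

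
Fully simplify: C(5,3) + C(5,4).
15

By Pascal's identity: C(6,4) = 15.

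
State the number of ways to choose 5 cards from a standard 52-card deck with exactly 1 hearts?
1,069,263

13 hearts and 39 non-hearts: C(13,1) × C(39,4) = 13 × 82251 = 1,069,263.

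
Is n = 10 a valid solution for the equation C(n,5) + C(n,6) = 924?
No

Working:
C(10,5) + C(10,6) = 252 + 210 = 462, which does not equal 924.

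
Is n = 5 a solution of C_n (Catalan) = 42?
C_5 = C(10,5)/(5+1) = 252/6 = 42, which equals 42.

Answer: Yes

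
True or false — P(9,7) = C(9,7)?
False

Working:
P(9,7) = 181,440 but C(9,7) = 36; they differ by a factor of 7! = 5040, so the statement does not hold.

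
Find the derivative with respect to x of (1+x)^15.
Using the power rule: d/dx (1+x)^15 = 15(1+x)^{14}.

Answer: 15(1+x)^14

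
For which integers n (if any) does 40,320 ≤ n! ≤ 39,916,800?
8, 9, 10, 11

Reasoning: n! is strictly increasing; 8! = 40,320 and 11! = 39,916,800, so valid n = 8, 9, 10, 11.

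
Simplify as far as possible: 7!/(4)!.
210

Reasoning: This equals 7×6×5 = 210.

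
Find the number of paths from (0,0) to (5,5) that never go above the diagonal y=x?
Counted by the Catalan number C_5: C_5 = C(10,5)/(5+1) = 252/6 = 42.

Answer: 42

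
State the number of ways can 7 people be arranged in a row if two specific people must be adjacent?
1,440

Reasoning: Treat pair as unit: (7-1)! arrangements × 2 internal orders = 1,440.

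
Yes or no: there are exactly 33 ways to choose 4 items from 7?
No

Solution: C(7,4) = 35 ≠ 33.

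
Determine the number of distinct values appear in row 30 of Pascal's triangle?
Row 30 has entries C(30,0)..C(30,30); by symmetry C(30,k)=C(30,30-k), giving 16 distinct values.

Answer: 16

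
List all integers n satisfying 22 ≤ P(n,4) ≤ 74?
4

Working:
P(3,4)=0; P(4,4)=24; P(5,4)=120. So valid n = 4.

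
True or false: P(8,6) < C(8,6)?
False

Explanation: P(8,6) = 20,160 and C(8,6) = 28; P(n,r) = r! × C(n,r) so P > C whenever r ≥ 2.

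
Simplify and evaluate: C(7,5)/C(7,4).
3/5

C(n,k+1)/C(n,k) = (n−k)/(k+1). Here (7−4)/(4+1) = 3/5 = 3/5.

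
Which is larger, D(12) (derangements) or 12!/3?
D(12)

Reasoning: D(12) = (12-1)·[D(11) + D(10)] = 11·[14,684,570 + 1,334,961] = 176,214,841; 12!/3 = 479,001,600/3 = 159,667,200.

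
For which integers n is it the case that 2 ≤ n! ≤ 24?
2, 3, 4

Solution: n! is strictly increasing; 2! = 2 and 4! = 24, so valid n = 2, 3, 4.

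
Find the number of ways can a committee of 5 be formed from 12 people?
792

Explanation: C(12,5) = 12! / (5! × (12-5)!)
         = 12! / (5! × 7!)
         = 792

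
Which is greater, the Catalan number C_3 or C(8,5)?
C(8,5)

Working:
C_3 = C(6,3)/(3+1) = 20/4 = 5; C(8,5) = 56.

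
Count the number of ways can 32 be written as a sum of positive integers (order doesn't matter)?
Pentagonal recurrence p(n) = p(n−1) + p(n−2) − p(n−5) − p(n−7) + …: p(32) = p(31) + p(30) − p(27) − p(25) + p(20) + p(17) − p(10) − p(6) = 6,842 + 5,604 − 3,010 − 1,958 + 627 + 297 − 42 − 11 = 8,349.

Answer: 8,349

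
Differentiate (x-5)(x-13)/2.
(2x - 18)/2

Explanation: d/dx[(x-5)(x-13)] = (x-13) + (x-5) = 2x - 18. Dividing by 2 gives (2x - 18)/2.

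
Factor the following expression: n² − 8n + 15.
Seek roots whose sum is 8 and product is 15: (3, 5). So n² − 8n + 15 = (n − 3)(n − 5).

Answer: (n − 3)(n − 5)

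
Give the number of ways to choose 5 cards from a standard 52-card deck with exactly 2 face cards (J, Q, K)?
12 face cards and 40 non-face cards: C(12,2) × C(40,3) = 66 × 9,880 = 652,080.
Final answer: 652,080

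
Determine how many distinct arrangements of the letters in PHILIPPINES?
1,108,800

Reasoning: Word has 11 letters (P=3, H=1, I=3, L=1, N=1, E=1, S=1). Arrangements: 11!/Π(k!) = 1,108,800.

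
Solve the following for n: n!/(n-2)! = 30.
6

Working:
n!/(n-2)! = n×(n-1), a product of 2 consecutive integers ≈ (n−0.5)^2. 30^(1/2) + 0.5 ≈ 6.0; check n = 6: 6×5 = 30 ✓. So n = 6.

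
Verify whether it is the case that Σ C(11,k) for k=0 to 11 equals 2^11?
True

Binomial theorem: Σ C(11,k) = (1+1)^11 = 2^11 = 2,048; RHS 2^11 = 2,048.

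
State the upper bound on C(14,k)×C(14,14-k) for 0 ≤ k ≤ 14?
11,778,624

Explanation: C(14,k)·C(14,14-k) = C(14,k)², maximised at the centre k = 7: C(14,7)² = 11,778,624.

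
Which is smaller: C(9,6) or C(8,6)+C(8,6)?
C(8,6)+C(8,6)

C(9,6)=84; C(8,6)+C(8,6)=28+28=56.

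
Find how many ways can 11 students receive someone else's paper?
14,684,570

Solution: Using D(n) = (n-1)[D(n-1) + D(n-2)]:
D(11) = (11-1) × [D(10) + D(9)]
      = 10 × [1334961 + 133496]
      = 10 × 1468457
      = 14,684,570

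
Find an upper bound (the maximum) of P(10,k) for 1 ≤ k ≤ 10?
P(10,k) increases in k, so maximum at k = 10: 10! = 3,628,800.
Final answer: 3,628,800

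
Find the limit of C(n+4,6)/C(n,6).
1

Working:
Both numerator and denominator grow as n^6/6! for large n, so the ratio → 1.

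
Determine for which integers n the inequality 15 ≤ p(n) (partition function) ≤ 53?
7, 8, 9, 10
Tabulating p(n) via p(n) = p(n−1) + p(n−2) − p(n−5) − p(n−7) + …: p(6)=11; p(7)=15; p(8)=22; p(9)=30; p(10)=42; p(11)=56. So valid n = 7, 8, 9, 10.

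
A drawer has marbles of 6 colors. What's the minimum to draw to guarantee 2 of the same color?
Worst case: 1 of each = 6. One more: 7.
Final answer: 7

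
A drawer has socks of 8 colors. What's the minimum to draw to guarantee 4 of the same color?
25

Reasoning: Worst case: 3 of each = 24. One more: 25.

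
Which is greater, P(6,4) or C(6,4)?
P(6,4)=360, C(6,4)=15.

Answer: P(6,4)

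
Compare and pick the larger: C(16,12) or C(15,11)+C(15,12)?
Equal

Working:
By Pascal's identity: C(16,12) = C(15,11)+C(15,12) = 1,820. Equal.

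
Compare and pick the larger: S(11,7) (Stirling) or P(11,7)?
P(11,7)
S(11,7) = 7·S(10,7) + S(10,6) = 7·5,880 + 22,827 = 63,987; P(11,7) = 1,663,200.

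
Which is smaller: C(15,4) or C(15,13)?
C(15,13)
C(15,4)=1,365, C(15,13)=105.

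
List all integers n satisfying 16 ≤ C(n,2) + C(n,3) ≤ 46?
5, 6

C(4,2)+C(4,3)=10; C(5,2)+C(5,3)=20; C(6,2)+C(6,3)=35; C(7,2)+C(7,3)=56. So valid n = 5, 6.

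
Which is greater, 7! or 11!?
11!

Working:
7!=5,040, 11!=39,916,800. 11! > 7!.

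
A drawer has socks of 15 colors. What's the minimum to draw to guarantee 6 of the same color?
76

Reasoning: Worst case: 5 of each = 75. One more: 76.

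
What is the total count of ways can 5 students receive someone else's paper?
44

Using D(n) = (n-1)[D(n-1) + D(n-2)]:
D(5) = (5-1) × [D(4) + D(3)]
      = 4 × [9 + 2]
      = 4 × 11
      = 44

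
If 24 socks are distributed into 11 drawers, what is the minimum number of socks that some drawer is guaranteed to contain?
3

Working:
Pigeonhole: ⌈24/11⌉ = 3.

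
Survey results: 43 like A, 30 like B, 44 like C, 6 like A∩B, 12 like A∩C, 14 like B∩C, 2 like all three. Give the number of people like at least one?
87
|A∪B∪C| = 43+30+44-6-12-14+2 = 87.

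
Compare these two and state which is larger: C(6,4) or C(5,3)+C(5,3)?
C(5,3)+C(5,3)
C(6,4)=15; C(5,3)+C(5,3)=10+10=20.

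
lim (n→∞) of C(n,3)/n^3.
1/6

Working:
C(n,3) ≈ n^3/3! for large n. Limit = 1/3! = 1/6.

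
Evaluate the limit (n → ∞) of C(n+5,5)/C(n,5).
1

Both numerator and denominator grow as n^5/5! for large n, so the ratio → 1.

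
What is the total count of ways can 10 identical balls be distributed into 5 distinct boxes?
1,001

Solution: C(10+5-1, 5-1) = C(14, 4) = 1,001.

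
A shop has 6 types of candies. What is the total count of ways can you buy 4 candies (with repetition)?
126

Solution: Stars and bars: C(4+6-1, 4) = C(9, 4) = 126.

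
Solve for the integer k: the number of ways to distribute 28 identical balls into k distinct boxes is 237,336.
6

Reasoning: Stars and bars: the count is C(28+k−1, k−1), increasing in k. k=4: C(31,3) = 4,495, k=5: C(32,4) = 35,960, k=6: C(33,5) = 237,336 ✓. So k = 6.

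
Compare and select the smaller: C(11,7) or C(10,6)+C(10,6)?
C(11,7)=330; C(10,6)+C(10,6)=210+210=420.
Final answer: C(11,7)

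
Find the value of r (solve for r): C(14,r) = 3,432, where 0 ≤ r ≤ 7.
C(14,r) is increasing for 0 ≤ r ≤ 7. Stepping up (C(14,r+1) = C(14,r)·(14−r)/(r+1)): C(14,1) = 14, C(14,2) = 91, C(14,3) = 364, C(14,4) = 1,001, C(14,5) = 2,002, C(14,6) = 3,003, C(14,7) = 3,432 ✓. So r = 7.

Answer: 7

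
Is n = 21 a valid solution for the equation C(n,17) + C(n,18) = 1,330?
No

Reasoning: C(21,17) + C(21,18) = 5,985 + 1,330 = 7,315, which does not equal 1,330.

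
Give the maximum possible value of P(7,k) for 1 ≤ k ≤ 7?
5,040

P(7,k) increases in k, so maximum at k = 7: 7! = 5,040.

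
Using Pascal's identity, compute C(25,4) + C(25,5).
65,780

Solution: C(25,4) + C(25,5) = C(26,5) = 65,780.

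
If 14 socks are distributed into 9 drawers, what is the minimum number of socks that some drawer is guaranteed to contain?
Pigeonhole: ⌈14/9⌉ = 2.

Answer: 2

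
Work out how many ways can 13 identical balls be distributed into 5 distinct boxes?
2,380

Explanation: C(13+5-1, 5-1) = C(17, 4) = 2,380.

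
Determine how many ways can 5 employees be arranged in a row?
120

Arrangements of 5 distinct objects: 5! = 120.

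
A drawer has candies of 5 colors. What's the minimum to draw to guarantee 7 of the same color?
31

Worst case: 6 of each = 30. One more: 31.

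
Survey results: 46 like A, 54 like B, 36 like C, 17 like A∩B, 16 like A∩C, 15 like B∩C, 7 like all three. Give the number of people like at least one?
95
|A∪B∪C| = 46+54+36-17-16-15+7 = 95.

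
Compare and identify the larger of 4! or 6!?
6!
4!=24, 6!=720. 6! > 4!.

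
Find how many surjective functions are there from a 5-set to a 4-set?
240

Working:
Onto functions = 4! × S(5,4)
First compute S(5,4) via recurrence:
Using the Stirling recurrence: S(n,k) = k·S(n-1,k) + S(n-1,k-1)
S(5,4) = 4·S(4,4) + S(4,3)
         = 4·1 + 6
         = 4 + 6
         = 10
Then: 24 × 10 = 240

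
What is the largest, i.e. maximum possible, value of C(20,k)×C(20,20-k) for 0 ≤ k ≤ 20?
34,134,779,536

Reasoning: C(20,k)·C(20,20-k) = C(20,k)², maximised at the centre k = 10: C(20,10)² = 34,134,779,536.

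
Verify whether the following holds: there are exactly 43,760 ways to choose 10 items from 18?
False

Explanation: C(18,10) = 43,758 ≠ 43760.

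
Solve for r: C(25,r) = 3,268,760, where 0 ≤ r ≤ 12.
10

Reasoning: C(25,r) is increasing for 0 ≤ r ≤ 12. Stepping up (C(25,r+1) = C(25,r)·(25−r)/(r+1)): C(25,1) = 25, C(25,2) = 300, C(25,3) = 2,300, C(25,4) = 12,650, C(25,5) = 53,130, C(25,6) = 177,100, C(25,7) = 480,700, C(25,8) = 1,081,575, C(25,9) = 2,042,975, C(25,10) = 3,268,760 ✓. So r = 10.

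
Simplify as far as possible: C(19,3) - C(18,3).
153

Reasoning: C(19,3) - C(18,3) = C(18,2) = 153.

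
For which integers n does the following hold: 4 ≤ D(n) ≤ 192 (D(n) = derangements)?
4, 5
Using D(n) = (n−1)[D(n−1) + D(n−2)] with D(1)=0, D(2)=1: D(3)=2; D(4)=9; D(5)=44; D(6)=265. So valid n = 4, 5.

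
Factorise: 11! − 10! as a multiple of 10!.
10 × 10! = 36,288,000

Solution: 11! − 10! = 11·10! − 10! = (11 − 1)·10! = 10 × 10! = 36,288,000.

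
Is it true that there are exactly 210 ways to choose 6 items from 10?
True

Working:
C(10,6) = 210.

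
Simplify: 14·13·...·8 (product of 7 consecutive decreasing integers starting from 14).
17,297,280

Solution: This is P(14,7) = 14!/(7)! = 17,297,280.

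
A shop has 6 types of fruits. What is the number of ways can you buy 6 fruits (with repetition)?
Stars and bars: C(6+6-1, 6) = C(11, 6) = 462.
Final answer: 462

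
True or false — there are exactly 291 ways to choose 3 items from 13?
False

Working:
C(13,3) = 286 ≠ 291.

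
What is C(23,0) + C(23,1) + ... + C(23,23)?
8,388,608

Working:
Sum of binomial coefficients = 2^23 = 8,388,608.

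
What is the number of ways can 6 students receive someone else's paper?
Using D(n) = (n-1)[D(n-1) + D(n-2)]:
D(6) = (6-1) × [D(5) + D(4)]
      = 5 × [44 + 9]
      = 5 × 53
      = 265
Final answer: 265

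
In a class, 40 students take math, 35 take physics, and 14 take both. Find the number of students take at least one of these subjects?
61

|A∪B| = |A|+|B|-|A∩B| = 40+35-14 = 61.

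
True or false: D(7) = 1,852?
False

Explanation: Derangements of 7 elements: D(7) = (7-1)·[D(6) + D(5)] = 6·[265 + 44] = 1,854.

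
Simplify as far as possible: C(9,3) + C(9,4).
210

Solution: By Pascal's identity: C(10,4) = 210.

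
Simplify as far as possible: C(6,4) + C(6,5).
By Pascal's identity: C(7,5) = 21.
Final answer: 21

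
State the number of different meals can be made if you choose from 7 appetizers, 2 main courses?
By the multiplication principle: 7 × 2 = 14.
Final answer: 14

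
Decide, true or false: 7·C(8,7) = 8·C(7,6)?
True

Working:
Absorption identity k·C(n,k) = n·C(n-1,k-1). LHS = 7·8 = 56; RHS = 8·7 = 56.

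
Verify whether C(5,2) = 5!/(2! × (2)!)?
The correct denominator is 2!×3!, giving C(5,2) = 10; the stated RHS is 5!/(2!×2!) = 30 ≠ 10, so the statement does not hold.
Final answer: False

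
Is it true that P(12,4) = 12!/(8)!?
True

Reasoning: Permutation formula P(n,k) = n!/(n-k)!: 12!/8! = 479,001,600/40,320 = 11,880 = P(12,4). The statement holds.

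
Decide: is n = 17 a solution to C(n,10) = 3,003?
No

Reasoning: C(17,10) = 17·16·15·14·13·12·11·10·9·8/10! = 70,572,902,400/3,628,800 = 19,448, which does not equal 3,003.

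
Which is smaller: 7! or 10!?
7!
7!=5,040, 10!=3,628,800. 10! > 7!.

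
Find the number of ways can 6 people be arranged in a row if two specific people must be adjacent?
240

Treat pair as unit: (6-1)! arrangements × 2 internal orders = 240.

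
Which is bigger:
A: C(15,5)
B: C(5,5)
A

Working:
A=C(15,5)=3,003, B=C(5,5)=1.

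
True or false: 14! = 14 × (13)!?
By definition n! = n × (n-1)!, so 14! = 14 × 13!.
Final answer: True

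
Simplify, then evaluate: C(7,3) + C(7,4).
By Pascal's identity: C(8,4) = 70.

Answer: 70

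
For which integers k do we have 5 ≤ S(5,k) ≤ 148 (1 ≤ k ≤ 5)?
2, 3, 4
S(5,1)=1; S(5,2)=15; S(5,3)=25; S(5,4)=10; S(5,5)=1. So valid k = 2, 3, 4.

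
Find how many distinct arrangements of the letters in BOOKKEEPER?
151,200
Word has 10 letters (B=1, O=2, K=2, E=3, P=1, R=1). Arrangements: 10!/Π(k!) = 151,200.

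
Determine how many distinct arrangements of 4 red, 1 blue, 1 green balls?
30

Solution: Multinomial: 6!/(4! × 1! × 1!) = 30.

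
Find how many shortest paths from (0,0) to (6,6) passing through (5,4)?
378

Solution: To (5,4): C(9,5)=126. From there: C(3,1)=3. Total: 378.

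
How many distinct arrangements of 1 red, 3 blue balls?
Multinomial: 4!/(1! × 3!) = 4.
Final answer: 4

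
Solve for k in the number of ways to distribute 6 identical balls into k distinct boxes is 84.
4

Reasoning: Stars and bars: the count is C(6+k−1, k−1), increasing in k. k=2: C(7,1) = 7, k=3: C(8,2) = 28, k=4: C(9,3) = 84 ✓. So k = 4.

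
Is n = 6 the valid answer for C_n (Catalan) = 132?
Yes

Reasoning: C_6 = C(12,6)/(6+1) = 924/7 = 132, which equals 132.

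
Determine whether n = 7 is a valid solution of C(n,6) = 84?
C(7,6) = 7·6·5·4·3·2/6! = 5,040/720 = 7, which does not equal 84.
Final answer: No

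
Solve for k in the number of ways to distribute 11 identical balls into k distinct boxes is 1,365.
5

Solution: Stars and bars: the count is C(11+k−1, k−1), increasing in k. k=3: C(13,2) = 78, k=4: C(14,3) = 364, k=5: C(15,4) = 1,365 ✓. So k = 5.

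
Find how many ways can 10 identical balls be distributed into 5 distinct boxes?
1,001

Solution: C(10+5-1, 5-1) = C(14, 4) = 1,001.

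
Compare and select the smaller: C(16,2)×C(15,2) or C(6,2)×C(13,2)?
C(6,2)×C(13,2)

Explanation: C(16,2)×C(15,2)=12,600, C(6,2)×C(13,2)=1,170.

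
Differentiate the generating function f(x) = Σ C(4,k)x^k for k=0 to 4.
Σ k·C(4,k)x^(k-1) for k=1 to 4

Solution: Term-by-term differentiation gives Σ k·C(4,k)x^{k-1} for k=1 to 4.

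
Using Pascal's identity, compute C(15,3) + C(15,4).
C(15,3) + C(15,4) = C(16,4) = 1,820.
Final answer: 1,820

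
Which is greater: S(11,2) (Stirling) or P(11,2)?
S(11,2) = 2·S(10,2) + S(10,1) = 2·511 + 1 = 1,023; P(11,2) = 110.

Answer: S(11,2)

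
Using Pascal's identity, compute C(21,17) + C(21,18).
7,315

Solution: C(21,17) + C(21,18) = C(22,18) = 7,315.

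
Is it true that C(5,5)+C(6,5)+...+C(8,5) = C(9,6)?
Hockey stick identity gives Σ = C(9,6) = 84; RHS C(9,6) = 84.

Answer: True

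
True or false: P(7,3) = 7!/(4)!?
Permutation formula P(n,k) = n!/(n-k)!: 7!/4! = 5,040/24 = 210 = P(7,3). The statement holds.
Final answer: True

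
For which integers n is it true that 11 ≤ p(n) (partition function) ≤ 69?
6, 7, 8, 9, 10, 11

Reasoning: Tabulating p(n) via p(n) = p(n−1) + p(n−2) − p(n−5) − p(n−7) + …: p(5)=7; p(6)=11; p(7)=15; p(8)=22; p(9)=30; p(10)=42; p(11)=56; p(12)=77. So valid n = 6, 7, 8, 9, 10, 11.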